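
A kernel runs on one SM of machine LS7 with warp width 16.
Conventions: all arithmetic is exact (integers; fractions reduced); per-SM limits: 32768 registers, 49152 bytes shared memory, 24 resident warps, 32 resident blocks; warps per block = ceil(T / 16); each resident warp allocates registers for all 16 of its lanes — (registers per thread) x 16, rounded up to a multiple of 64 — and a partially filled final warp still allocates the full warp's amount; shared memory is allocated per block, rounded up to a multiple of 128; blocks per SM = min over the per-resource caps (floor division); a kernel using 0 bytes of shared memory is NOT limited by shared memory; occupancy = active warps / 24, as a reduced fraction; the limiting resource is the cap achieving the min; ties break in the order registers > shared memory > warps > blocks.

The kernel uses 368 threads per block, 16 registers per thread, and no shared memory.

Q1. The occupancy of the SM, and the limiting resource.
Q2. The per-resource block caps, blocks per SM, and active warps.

Answer: occupancy 23/24, limited by warps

registers: 5 blocks
shared memory: no limit (kernel uses none)
warps: 1 block
blocks: 32 blocks

Answer: 1 block, 23 active warps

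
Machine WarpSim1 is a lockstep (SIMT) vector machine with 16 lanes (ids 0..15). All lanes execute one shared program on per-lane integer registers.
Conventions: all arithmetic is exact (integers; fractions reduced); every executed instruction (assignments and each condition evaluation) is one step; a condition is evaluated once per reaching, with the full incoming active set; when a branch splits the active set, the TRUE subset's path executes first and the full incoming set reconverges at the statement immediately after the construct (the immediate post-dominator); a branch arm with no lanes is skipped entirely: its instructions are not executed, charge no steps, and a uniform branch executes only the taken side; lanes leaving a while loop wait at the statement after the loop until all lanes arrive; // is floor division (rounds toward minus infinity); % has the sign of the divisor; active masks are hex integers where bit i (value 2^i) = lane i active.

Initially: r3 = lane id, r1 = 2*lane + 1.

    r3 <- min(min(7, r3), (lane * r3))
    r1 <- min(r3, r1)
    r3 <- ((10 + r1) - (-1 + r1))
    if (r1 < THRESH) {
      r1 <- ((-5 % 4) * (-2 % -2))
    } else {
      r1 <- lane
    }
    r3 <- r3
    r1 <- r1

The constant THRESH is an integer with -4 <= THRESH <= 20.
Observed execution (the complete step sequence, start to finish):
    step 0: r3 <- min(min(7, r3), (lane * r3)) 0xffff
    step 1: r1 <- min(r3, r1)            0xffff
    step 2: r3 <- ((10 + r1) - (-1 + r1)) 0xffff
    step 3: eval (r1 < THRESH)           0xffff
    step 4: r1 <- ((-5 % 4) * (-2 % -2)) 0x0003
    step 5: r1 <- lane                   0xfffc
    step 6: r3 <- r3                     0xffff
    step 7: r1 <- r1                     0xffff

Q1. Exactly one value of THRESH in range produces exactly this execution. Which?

Answer: THRESH = 2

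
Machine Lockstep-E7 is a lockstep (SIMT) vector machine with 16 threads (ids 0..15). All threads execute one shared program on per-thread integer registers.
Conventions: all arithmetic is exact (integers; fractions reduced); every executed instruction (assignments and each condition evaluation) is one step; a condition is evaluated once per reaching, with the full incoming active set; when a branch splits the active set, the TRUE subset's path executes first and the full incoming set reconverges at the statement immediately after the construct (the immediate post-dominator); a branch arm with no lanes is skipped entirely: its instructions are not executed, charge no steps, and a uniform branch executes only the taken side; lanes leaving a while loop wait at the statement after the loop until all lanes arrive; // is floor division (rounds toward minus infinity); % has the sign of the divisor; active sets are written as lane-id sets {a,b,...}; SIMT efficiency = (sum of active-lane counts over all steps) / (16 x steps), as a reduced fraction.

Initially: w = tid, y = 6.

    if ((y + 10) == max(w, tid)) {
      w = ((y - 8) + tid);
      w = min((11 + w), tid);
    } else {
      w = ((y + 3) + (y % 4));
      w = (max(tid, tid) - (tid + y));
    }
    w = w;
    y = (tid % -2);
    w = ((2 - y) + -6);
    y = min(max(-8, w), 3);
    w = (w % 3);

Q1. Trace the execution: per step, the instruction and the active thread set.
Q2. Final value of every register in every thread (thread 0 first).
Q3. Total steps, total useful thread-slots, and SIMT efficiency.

step 0: eval ((y + 10) == max(w, tid)) {0,1,2,3,4,5,6,7,8,9,10,11,12,13,14,15}
step 1: w <- ((y + 3) + (y % 4))     {0,1,2,3,4,5,6,7,8,9,10,11,12,13,14,15}
step 2: w <- (max(tid, tid) - (tid + y)) {0,1,2,3,4,5,6,7,8,9,10,11,12,13,14,15}
step 3: w <- w                       {0,1,2,3,4,5,6,7,8,9,10,11,12,13,14,15}
step 4: y <- (tid % -2)              {0,1,2,3,4,5,6,7,8,9,10,11,12,13,14,15}
step 5: w <- ((2 - y) + -6)          {0,1,2,3,4,5,6,7,8,9,10,11,12,13,14,15}
step 6: y <- min(max(-8, w), 3)      {0,1,2,3,4,5,6,7,8,9,10,11,12,13,14,15}
step 7: w <- (w % 3)                 {0,1,2,3,4,5,6,7,8,9,10,11,12,13,14,15}

Answer: 8 steps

w: 2,0,2,0,2,0,2,0,2,0,2,0,2,0,2,0
y: -4,-3,-4,-3,-4,-3,-4,-3,-4,-3,-4,-3,-4,-3,-4,-3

steps = 8; useful = 128; efficiency = 128/128 = 1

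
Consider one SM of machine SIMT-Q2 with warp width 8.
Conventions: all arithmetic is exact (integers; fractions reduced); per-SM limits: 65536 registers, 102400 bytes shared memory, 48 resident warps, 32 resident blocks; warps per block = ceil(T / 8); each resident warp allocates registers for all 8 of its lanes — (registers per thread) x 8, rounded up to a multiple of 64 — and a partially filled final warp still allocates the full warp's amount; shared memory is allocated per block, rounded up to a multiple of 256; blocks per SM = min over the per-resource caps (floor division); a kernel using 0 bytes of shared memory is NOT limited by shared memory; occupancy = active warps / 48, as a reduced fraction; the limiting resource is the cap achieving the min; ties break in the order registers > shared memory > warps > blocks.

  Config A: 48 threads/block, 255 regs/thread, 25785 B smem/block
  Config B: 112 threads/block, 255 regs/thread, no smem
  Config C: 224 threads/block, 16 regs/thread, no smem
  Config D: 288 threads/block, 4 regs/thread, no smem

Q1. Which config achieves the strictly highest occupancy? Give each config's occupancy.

occupancies: A 3/8, B 7/12, C 7/12, D 3/4

Answer: D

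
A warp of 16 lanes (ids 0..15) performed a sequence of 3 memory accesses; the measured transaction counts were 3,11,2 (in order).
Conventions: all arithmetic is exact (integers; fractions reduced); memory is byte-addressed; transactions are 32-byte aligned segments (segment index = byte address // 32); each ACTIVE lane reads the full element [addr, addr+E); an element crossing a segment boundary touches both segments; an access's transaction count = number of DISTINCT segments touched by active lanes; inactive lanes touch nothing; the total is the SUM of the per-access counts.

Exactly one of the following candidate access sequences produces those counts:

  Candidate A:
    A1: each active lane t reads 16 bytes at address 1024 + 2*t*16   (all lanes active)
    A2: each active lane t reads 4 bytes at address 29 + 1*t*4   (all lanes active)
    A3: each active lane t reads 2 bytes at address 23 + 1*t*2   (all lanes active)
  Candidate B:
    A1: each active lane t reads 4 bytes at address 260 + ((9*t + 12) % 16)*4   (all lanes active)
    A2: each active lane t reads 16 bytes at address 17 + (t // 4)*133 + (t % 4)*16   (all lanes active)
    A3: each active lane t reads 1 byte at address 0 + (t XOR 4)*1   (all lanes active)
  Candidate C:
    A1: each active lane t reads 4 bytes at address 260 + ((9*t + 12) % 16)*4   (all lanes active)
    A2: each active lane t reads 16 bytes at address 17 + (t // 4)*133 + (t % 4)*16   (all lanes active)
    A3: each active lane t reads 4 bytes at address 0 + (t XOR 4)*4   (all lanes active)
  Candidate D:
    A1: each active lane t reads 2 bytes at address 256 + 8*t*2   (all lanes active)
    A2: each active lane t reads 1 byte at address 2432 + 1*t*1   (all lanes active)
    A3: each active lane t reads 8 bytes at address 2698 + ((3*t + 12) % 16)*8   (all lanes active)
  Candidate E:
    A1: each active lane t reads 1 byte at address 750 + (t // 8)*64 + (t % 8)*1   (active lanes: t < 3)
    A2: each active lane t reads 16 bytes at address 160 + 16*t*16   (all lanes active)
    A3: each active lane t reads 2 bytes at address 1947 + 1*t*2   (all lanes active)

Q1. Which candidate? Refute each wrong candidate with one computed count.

A: A1 gives 16 transactions, not 3
B: A3 gives 1 transaction, not 2
D: A1 gives 8 transactions, not 3
E: A1 gives 1 transaction, not 3
C: all counts match (3,11,2)

Answer: C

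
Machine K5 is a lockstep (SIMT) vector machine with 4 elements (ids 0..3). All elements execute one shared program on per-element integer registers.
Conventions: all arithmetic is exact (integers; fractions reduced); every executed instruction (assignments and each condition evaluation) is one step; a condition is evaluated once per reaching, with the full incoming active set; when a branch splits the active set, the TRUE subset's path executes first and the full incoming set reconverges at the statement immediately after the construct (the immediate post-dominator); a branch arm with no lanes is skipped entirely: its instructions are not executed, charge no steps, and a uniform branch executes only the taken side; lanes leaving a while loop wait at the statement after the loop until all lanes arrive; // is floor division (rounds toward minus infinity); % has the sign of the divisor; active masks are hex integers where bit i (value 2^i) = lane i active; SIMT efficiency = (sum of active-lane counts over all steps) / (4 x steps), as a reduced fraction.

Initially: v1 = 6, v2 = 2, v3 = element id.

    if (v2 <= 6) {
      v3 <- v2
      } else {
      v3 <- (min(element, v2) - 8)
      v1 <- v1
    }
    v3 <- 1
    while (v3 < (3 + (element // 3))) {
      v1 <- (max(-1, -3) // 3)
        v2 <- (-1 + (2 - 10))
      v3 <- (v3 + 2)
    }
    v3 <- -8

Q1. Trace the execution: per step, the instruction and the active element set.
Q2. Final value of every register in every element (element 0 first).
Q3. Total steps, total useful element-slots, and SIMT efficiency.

step 0: eval (v2 <= 6)               0xf
step 1: v3 <- v2                     0xf
step 2: v3 <- 1                      0xf
step 3: eval (v3 < (3 + (element // 3))) 0xf
step 4: v1 <- (max(-1, -3) // 3)     0xf
step 5: v2 <- (-1 + (2 - 10))        0xf
step 6: v3 <- (v3 + 2)               0xf
step 7: eval (v3 < (3 + (element // 3))) 0xf
step 8: v1 <- (max(-1, -3) // 3)     0x8
step 9: v2 <- (-1 + (2 - 10))        0x8
step 10: v3 <- (v3 + 2)               0x8
step 11: eval (v3 < (3 + (element // 3))) 0x8
step 12: v3 <- -8                     0xf

Answer: 13 steps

v1: -1,-1,-1,-1
v2: -9,-9,-9,-9
v3: -8,-8,-8,-8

steps = 13; useful = 40; efficiency = 40/52 = 10/13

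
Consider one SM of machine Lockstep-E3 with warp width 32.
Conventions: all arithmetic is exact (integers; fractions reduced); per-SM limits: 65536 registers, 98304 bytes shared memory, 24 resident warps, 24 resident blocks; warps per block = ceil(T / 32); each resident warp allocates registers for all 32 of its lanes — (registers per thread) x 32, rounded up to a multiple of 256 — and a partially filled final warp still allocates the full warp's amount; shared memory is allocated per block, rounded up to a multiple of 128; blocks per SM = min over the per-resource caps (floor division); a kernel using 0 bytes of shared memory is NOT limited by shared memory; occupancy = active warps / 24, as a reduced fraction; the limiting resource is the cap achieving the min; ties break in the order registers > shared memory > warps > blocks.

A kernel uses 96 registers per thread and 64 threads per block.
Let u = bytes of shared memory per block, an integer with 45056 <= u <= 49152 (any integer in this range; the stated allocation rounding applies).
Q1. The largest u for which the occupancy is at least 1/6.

Answer: u = 49152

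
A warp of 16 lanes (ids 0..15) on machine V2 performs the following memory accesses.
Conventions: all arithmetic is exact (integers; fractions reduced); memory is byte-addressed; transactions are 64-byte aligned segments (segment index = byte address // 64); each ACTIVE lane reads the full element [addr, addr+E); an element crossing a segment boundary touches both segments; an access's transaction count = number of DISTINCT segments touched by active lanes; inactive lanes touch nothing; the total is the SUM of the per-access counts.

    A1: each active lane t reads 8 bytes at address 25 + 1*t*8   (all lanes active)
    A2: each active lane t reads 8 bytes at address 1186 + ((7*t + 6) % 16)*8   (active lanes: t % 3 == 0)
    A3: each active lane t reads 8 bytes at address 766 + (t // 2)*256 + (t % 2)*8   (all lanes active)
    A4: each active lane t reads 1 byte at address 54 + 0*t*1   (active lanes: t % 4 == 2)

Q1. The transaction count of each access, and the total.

A1: 3 transactions
A2: 3 transactions
A3: 16 transactions
A4: 1 transaction

Answer: 3,3,16,1; total 23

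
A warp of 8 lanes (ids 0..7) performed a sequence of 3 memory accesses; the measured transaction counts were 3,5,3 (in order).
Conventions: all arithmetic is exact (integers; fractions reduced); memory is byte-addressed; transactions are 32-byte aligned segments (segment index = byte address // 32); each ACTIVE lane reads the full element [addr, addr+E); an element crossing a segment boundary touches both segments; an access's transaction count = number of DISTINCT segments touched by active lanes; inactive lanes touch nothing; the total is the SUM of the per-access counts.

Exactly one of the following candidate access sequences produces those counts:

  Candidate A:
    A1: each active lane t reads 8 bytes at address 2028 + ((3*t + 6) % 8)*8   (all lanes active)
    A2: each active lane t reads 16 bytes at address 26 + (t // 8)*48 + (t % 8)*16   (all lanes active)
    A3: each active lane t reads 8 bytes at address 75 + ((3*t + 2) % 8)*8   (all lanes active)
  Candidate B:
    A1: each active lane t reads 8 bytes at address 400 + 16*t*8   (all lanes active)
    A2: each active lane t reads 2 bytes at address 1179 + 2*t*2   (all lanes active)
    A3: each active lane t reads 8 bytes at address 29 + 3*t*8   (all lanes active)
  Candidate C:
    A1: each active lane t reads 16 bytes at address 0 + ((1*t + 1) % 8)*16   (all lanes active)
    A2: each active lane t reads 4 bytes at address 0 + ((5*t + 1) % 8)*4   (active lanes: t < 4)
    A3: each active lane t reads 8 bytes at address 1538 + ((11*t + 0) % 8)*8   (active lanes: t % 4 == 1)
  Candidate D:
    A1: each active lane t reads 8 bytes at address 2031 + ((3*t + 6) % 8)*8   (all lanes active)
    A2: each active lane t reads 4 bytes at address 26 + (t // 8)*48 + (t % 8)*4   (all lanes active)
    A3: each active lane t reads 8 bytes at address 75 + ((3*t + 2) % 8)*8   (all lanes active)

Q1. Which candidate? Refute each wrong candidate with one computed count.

B: A1 gives 8 transactions, not 3
C: A1 gives 4 transactions, not 3
D: A2 gives 2 transactions, not 5
A: all counts match (3,5,3)

Answer: A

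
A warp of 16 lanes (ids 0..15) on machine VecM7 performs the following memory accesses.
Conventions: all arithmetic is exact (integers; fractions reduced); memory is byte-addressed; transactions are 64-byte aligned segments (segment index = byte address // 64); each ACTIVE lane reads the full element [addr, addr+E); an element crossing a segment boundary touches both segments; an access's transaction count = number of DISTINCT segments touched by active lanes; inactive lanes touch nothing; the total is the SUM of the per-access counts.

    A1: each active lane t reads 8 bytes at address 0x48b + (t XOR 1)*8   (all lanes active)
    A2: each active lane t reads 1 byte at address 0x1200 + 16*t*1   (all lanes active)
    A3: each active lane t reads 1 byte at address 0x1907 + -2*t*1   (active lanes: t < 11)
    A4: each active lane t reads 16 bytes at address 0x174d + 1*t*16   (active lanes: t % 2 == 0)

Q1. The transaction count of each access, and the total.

A1: 3 transactions
A2: 4 transactions
A3: 2 transactions
A4: 4 transactions

Answer: 3,4,2,4; total 13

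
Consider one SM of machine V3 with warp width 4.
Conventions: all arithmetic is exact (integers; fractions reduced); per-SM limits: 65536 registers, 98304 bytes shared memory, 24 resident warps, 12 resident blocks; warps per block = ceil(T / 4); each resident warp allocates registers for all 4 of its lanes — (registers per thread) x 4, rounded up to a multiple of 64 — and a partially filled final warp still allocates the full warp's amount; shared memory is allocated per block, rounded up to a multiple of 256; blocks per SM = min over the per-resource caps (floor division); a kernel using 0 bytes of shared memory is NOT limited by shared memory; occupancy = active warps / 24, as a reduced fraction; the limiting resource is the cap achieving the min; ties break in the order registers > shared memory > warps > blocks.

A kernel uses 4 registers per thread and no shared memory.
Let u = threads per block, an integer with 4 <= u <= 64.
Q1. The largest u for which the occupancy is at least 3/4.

Answer: u = 48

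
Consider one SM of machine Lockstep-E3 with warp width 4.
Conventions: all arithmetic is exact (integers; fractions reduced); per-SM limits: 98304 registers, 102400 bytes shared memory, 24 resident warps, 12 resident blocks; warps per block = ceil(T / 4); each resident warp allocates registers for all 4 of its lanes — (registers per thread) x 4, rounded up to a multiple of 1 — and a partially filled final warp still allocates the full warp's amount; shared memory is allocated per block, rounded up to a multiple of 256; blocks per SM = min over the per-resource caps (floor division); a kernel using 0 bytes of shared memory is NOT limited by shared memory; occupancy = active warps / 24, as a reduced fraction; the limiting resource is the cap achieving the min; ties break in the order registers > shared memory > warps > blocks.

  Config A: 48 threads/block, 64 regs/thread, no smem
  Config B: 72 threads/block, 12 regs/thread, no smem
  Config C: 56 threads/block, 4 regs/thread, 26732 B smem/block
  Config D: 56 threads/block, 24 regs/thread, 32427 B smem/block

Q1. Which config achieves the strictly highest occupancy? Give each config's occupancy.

occupancies: A 1, B 3/4, C 7/12, D 7/12

Answer: A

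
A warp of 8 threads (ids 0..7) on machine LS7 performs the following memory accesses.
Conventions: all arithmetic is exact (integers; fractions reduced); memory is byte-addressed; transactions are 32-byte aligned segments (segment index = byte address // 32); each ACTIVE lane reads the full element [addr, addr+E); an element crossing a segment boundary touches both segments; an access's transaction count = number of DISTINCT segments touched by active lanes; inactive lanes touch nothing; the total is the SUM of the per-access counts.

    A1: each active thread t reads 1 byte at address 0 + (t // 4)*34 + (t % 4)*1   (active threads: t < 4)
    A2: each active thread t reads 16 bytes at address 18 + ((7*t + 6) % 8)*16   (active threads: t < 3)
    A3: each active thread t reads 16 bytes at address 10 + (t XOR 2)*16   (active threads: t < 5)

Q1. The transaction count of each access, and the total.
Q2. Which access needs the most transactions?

A1: 1 transaction
A2: 3 transactions
A3: 4 transactions

Answer: 1,3,4; total 8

Answer: A3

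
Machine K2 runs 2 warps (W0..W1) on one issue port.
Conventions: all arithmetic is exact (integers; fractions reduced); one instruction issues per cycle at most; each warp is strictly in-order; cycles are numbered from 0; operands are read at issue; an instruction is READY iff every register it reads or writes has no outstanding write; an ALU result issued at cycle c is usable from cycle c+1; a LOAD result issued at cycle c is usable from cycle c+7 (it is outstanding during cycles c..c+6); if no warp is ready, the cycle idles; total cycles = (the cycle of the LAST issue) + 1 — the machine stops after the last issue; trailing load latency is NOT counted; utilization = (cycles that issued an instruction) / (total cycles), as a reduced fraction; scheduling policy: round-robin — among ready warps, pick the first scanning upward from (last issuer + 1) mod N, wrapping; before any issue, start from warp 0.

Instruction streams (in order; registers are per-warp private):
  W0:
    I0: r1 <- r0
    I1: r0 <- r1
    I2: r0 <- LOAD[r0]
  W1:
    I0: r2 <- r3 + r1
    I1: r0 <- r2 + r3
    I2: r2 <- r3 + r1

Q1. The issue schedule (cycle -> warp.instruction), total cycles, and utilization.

cycle 0: W0.I0
cycle 1: W1.I0
cycle 2: W0.I1
cycle 3: W1.I1
cycle 4: W0.I2
cycle 5: W1.I2

Answer: 6 cycles, utilization 1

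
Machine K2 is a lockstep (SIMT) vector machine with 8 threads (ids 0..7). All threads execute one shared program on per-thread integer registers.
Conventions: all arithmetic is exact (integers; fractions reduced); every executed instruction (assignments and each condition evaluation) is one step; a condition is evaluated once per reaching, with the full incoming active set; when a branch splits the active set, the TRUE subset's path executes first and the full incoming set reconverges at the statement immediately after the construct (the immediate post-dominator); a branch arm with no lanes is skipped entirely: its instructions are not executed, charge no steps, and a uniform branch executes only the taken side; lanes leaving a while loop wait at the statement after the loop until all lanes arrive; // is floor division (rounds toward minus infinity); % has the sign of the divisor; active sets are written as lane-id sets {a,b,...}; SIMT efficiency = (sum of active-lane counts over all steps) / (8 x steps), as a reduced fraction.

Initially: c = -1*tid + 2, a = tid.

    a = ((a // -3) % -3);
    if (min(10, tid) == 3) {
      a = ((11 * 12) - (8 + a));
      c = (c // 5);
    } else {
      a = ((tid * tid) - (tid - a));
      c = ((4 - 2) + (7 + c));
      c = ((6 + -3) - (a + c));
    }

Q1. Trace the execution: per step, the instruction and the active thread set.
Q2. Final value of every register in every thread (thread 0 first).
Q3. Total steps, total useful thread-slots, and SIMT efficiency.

step 0: a <- ((a // -3) % -3)        {0,1,2,3,4,5,6,7}
step 1: eval (min(10, tid) == 3)     {0,1,2,3,4,5,6,7}
step 2: a <- ((11 * 12) - (8 + a))   {3}
step 3: c <- (c // 5)                {3}
step 4: a <- ((tid * tid) - (tid - a)) {0,1,2,4,5,6,7}
step 5: c <- ((4 - 2) + (7 + c))     {0,1,2,4,5,6,7}
step 6: c <- ((6 + -3) - (a + c))    {0,1,2,4,5,6,7}

Answer: 7 steps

c: -8,-6,-7,-1,-14,-21,-30,-43
a: 0,-1,1,125,10,18,28,42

steps = 7; useful = 39; efficiency = 39/56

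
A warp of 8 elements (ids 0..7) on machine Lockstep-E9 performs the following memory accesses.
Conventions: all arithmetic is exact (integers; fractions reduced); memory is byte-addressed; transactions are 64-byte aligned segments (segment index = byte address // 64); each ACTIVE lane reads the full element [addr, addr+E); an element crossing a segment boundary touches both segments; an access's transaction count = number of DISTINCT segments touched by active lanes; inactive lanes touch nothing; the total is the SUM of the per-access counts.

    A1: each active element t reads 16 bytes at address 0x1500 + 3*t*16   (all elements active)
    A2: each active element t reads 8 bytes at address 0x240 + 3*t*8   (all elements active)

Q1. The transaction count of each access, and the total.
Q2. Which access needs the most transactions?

A1: 6 transactions
A2: 3 transactions

Answer: 6,3; total 9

Answer: A1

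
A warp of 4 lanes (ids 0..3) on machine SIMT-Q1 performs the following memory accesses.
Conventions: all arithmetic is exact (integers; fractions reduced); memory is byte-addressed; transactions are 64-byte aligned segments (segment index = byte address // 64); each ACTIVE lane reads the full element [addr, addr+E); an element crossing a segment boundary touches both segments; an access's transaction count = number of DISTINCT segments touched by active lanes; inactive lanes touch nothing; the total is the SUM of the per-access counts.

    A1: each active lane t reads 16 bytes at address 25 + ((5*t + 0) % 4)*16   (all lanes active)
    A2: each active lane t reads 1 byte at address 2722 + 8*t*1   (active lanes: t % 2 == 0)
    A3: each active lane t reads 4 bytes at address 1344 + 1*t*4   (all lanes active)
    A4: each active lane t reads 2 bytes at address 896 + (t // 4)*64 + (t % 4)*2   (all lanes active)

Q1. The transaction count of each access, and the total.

A1: 2 transactions
A2: 1 transaction
A3: 1 transaction
A4: 1 transaction

Answer: 2,1,1,1; total 5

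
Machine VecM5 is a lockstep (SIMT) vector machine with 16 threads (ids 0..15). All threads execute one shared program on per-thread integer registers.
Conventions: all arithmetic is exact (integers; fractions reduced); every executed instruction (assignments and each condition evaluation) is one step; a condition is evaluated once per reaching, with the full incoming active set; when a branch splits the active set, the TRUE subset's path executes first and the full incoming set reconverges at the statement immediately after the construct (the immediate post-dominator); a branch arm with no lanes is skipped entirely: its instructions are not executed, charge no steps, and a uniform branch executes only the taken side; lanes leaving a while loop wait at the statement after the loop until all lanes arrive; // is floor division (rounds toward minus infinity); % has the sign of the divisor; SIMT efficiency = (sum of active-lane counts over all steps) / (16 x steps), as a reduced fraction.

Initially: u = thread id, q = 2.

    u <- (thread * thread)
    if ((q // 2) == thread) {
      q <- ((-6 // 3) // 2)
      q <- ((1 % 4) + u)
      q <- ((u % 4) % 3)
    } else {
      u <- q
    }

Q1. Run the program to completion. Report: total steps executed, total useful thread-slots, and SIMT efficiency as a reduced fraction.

Answer: 6 steps, 50 useful, 25/48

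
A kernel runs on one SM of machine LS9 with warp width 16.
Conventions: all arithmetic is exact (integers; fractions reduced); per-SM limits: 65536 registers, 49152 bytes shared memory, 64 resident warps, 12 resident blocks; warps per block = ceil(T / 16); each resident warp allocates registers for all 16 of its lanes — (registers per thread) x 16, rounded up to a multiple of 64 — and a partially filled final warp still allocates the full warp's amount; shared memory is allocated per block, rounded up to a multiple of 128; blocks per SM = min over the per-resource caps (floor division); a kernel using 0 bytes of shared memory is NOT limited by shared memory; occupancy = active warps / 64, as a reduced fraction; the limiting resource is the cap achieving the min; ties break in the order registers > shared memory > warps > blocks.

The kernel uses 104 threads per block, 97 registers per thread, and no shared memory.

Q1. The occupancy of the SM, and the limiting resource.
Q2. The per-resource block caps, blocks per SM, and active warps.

Answer: occupancy 35/64, limited by registers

registers: 5 blocks
shared memory: no limit (kernel uses none)
warps: 9 blocks
blocks: 12 blocks

Answer: 5 blocks, 35 active warps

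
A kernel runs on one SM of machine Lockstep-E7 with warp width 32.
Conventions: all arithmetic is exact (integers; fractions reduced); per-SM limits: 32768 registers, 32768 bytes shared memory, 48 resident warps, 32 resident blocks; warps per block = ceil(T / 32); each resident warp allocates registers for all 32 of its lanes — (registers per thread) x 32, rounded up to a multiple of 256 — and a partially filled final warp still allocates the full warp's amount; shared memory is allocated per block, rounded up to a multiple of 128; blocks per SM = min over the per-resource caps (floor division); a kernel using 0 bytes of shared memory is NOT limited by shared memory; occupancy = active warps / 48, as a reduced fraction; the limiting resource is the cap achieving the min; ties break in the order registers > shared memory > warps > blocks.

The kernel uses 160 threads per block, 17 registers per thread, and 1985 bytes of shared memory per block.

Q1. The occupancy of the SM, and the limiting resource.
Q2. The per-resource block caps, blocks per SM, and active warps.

Answer: occupancy 5/6, limited by registers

registers: 8 blocks
shared memory: 16 blocks
warps: 9 blocks
blocks: 32 blocks

Answer: 8 blocks, 40 active warps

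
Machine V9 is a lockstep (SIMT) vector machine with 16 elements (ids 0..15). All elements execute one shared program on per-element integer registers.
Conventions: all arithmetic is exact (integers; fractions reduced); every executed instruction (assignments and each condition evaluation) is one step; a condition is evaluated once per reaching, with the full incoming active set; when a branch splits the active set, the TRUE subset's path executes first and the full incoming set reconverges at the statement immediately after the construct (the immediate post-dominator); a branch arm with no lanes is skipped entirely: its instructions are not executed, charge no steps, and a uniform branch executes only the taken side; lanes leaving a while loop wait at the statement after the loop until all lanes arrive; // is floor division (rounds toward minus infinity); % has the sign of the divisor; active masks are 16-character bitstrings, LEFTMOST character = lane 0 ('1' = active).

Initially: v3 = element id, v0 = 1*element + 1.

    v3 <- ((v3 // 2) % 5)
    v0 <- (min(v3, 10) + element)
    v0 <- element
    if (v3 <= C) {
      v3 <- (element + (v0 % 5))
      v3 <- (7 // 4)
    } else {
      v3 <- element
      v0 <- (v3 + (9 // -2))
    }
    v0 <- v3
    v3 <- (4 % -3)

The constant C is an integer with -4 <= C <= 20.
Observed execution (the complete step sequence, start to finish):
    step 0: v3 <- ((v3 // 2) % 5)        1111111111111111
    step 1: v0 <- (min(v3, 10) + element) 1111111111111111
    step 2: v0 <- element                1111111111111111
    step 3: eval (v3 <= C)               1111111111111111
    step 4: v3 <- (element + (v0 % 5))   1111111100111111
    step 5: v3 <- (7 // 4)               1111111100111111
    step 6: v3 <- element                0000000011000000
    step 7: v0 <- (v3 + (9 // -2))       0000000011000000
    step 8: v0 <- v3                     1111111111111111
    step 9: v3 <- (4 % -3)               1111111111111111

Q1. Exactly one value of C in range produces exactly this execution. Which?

Answer: C = 3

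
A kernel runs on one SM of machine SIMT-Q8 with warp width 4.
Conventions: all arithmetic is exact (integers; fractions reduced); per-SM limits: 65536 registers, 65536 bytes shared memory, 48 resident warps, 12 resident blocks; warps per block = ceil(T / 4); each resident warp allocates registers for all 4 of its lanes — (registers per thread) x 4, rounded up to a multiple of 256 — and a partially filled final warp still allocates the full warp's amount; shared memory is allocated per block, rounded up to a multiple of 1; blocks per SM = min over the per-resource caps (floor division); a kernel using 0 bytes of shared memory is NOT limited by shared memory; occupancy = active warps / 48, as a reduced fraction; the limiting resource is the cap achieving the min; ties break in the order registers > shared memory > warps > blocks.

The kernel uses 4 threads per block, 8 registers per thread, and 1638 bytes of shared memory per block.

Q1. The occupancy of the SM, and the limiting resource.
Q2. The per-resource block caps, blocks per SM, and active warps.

Answer: occupancy 1/4, limited by blocks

registers: 256 blocks
shared memory: 40 blocks
warps: 48 blocks
blocks: 12 blocks

Answer: 12 blocks, 12 active warps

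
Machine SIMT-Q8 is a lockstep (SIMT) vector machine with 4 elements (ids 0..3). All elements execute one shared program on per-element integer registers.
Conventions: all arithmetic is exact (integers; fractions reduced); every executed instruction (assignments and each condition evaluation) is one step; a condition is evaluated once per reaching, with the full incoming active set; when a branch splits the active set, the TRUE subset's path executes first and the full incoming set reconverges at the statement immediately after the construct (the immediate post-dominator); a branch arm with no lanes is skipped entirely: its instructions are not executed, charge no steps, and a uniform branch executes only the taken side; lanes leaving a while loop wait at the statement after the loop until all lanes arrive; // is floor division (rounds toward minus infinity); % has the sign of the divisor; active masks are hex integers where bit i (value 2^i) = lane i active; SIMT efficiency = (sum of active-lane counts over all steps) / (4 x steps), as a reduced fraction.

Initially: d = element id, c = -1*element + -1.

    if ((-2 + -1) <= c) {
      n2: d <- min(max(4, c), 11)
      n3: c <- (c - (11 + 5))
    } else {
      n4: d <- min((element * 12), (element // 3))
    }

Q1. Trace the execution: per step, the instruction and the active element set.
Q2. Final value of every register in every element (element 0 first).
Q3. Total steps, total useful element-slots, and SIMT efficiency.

step 0: eval ((-2 + -1) <= c)        0xf
step 1: d <- min(max(4, c), 11)      0x7
step 2: c <- (c - (11 + 5))          0x7
step 3: d <- min((element * 12), (element // 3)) 0x8

Answer: 4 steps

d: 4,4,4,1
c: -17,-18,-19,-4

steps = 4; useful = 11; efficiency = 11/16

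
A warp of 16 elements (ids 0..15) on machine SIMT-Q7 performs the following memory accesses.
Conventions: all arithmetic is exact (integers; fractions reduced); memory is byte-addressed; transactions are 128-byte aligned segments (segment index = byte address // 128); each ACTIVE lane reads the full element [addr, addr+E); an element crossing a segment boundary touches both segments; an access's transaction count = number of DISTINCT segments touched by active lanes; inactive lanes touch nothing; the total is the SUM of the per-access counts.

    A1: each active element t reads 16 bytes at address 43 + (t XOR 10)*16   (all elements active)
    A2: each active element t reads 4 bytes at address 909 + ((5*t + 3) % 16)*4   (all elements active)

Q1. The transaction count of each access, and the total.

A1: 3 transactions
A2: 1 transaction

Answer: 3,1; total 4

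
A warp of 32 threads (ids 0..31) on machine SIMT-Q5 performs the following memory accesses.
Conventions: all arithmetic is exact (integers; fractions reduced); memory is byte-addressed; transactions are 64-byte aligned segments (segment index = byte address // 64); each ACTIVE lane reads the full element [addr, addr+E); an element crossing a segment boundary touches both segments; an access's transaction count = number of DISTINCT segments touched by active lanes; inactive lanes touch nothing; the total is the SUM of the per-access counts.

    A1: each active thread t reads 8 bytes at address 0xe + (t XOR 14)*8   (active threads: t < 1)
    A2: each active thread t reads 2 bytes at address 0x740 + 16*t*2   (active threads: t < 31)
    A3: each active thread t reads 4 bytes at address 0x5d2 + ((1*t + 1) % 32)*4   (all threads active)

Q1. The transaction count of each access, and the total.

A1: 2 transactions
A2: 16 transactions
A3: 3 transactions

Answer: 2,16,3; total 21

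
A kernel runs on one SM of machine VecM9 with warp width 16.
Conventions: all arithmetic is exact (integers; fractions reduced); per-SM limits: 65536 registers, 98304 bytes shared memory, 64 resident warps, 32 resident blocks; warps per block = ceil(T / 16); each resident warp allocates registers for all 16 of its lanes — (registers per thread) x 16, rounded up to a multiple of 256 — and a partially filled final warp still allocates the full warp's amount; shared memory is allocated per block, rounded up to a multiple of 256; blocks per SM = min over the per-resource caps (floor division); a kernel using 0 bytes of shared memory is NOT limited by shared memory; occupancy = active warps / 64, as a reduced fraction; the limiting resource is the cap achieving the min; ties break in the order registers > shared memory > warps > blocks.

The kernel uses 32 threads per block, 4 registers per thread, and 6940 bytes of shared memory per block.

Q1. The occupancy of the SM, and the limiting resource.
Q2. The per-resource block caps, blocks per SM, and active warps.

Answer: occupancy 13/32, limited by shared memory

registers: 128 blocks
shared memory: 13 blocks
warps: 32 blocks
blocks: 32 blocks

Answer: 13 blocks, 26 active warps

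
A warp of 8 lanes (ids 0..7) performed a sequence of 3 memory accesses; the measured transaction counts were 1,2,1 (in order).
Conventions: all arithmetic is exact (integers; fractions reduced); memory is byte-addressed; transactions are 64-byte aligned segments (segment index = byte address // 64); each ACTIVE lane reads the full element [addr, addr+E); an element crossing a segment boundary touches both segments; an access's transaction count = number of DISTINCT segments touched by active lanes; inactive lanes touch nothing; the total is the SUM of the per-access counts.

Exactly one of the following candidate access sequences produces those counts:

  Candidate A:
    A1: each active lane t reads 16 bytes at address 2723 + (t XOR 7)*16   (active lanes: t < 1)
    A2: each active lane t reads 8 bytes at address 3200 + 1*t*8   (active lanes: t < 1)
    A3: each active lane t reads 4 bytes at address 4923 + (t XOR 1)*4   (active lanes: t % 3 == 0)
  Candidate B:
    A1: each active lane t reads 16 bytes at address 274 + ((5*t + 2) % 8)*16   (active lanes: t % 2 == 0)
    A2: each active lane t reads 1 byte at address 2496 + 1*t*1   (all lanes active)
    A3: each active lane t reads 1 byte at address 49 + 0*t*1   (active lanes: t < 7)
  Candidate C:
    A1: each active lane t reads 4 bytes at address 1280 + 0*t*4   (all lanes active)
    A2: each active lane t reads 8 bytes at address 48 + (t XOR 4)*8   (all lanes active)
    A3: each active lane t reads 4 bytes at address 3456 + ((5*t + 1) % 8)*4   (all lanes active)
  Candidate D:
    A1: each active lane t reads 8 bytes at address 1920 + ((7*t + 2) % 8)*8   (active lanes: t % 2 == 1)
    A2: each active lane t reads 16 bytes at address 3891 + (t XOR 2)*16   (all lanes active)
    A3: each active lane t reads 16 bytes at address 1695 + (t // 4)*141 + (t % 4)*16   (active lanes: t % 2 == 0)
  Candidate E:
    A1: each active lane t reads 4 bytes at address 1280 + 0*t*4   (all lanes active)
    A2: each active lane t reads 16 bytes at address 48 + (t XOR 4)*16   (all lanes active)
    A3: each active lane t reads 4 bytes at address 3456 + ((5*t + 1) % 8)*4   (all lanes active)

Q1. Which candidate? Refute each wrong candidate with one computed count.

A: A2 gives 1 transaction, not 2
B: A1 gives 3 transactions, not 1
D: A2 gives 3 transactions, not 2
E: A2 gives 3 transactions, not 2
C: all counts match (1,2,1)

Answer: C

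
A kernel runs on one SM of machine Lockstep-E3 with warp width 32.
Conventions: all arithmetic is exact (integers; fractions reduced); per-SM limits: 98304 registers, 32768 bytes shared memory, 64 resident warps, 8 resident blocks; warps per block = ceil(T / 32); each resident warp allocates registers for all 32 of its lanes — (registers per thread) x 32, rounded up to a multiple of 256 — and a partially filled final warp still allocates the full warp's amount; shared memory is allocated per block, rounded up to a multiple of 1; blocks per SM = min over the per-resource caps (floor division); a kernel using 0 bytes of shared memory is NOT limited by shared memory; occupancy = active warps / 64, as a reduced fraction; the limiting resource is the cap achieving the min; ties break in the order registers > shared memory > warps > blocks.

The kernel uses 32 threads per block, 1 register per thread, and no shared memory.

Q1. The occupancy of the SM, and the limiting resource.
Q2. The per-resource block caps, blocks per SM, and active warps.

Answer: occupancy 1/8, limited by blocks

registers: 384 blocks
shared memory: no limit (kernel uses none)
warps: 64 blocks
blocks: 8 blocks

Answer: 8 blocks, 8 active warps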